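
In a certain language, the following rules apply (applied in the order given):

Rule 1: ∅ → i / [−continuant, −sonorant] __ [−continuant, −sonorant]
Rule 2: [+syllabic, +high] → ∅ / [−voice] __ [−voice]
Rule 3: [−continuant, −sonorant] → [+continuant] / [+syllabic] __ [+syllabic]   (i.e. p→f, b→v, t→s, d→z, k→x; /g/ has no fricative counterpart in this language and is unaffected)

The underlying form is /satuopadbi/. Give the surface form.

sasuofazivi

Rule 1 (stop-cluster i-epenthesis): /d/ and /b/ form a stop–stop cluster, so [i] is inserted between them. /satuopadbi/ → satuopadibi.
Rule 2 (high vowel syncope): no segment meets the environment; /satuopadibi/ is unchanged.
Rule 3 (intervocalic spirantization): /t/ is a stop between vowels /a/ and /u/, so it spirantizes to the fricative [s]. /p/ is a stop between vowels /o/ and /a/, so it spirantizes to the fricative [f]. /d/ is a stop between vowels /a/ and /i/, so it spirantizes to the fricative [z]. /b/ is a stop between vowels /i/ and /i/, so it spirantizes to the fricative [v]. /satuopadibi/ → sasuofazivi.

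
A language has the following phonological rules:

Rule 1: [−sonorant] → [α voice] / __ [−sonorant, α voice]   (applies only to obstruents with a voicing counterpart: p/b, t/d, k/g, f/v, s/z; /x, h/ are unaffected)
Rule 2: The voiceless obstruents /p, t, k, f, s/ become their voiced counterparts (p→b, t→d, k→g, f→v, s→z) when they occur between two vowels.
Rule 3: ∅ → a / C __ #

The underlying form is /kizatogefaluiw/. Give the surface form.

kizadogevaluiwa

Rule 1 (regressive voicing assimilation): no segment meets the environment; /kizatogefaluiw/ is unchanged.
Rule 2 (intervocalic voicing): /t/ is a voiceless obstruent between vowels /a/ and /o/, so it voices to [d]. /f/ is a voiceless obstruent between vowels /e/ and /a/, so it voices to [v]. /kizatogefaluiw/ → kizadogevaluiw.
Rule 3 (final a-epenthesis): the form ends in the consonant /w/, so [a] is inserted word-finally. /kizadogevaluiw/ → kizadogevaluiwa.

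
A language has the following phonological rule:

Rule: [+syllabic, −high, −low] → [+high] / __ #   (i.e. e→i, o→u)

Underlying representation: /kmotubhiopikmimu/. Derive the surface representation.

kmotubhiopikmimu

No segment of /kmotubhiopikmimu/ meets the structural description of the rule, so the form surfaces unchanged.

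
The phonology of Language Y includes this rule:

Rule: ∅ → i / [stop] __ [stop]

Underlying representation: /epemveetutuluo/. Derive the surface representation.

No segment of /epemveetutuluo/ meets the structural description of the rule, so the form surfaces unchanged.

epemveetutuluo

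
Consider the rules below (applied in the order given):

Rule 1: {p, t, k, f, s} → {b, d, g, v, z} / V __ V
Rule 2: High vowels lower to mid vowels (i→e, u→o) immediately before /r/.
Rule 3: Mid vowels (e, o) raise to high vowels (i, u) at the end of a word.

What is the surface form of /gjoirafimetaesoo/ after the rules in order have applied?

gjoeravimedaezou

Rule 1 (intervocalic voicing): /f/ is a voiceless obstruent between vowels /a/ and /i/, so it voices to [v]. /t/ is a voiceless obstruent between vowels /e/ and /a/, so it voices to [d]. /s/ is a voiceless obstruent between vowels /e/ and /o/, so it voices to [z]. /gjoirafimetaesoo/ → gjoiravimedaezoo.
Rule 2 (pre-rhotic lowering): /i/ is a high vowel immediately before /r/, so it lowers to [e]. /gjoiravimedaezoo/ → gjoeravimedaezoo.
Rule 3 (final vowel raising): /o/ is a mid vowel in word-final position, so it raises to [u]. /gjoeravimedaezoo/ → gjoeravimedaezou.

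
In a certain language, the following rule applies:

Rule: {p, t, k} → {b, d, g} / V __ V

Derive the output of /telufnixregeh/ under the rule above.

No segment of /telufnixregeh/ meets the structural description of the rule, so the form surfaces unchanged.

telufnixregeh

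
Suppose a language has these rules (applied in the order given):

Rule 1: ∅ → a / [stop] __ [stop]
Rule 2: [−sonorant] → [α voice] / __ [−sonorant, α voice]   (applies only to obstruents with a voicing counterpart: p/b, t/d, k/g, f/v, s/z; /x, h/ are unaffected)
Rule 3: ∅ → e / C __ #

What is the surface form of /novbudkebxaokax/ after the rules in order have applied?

novbudakepxaokaxe

Rule 1 (stop-cluster a-epenthesis): /d/ and /k/ form a stop–stop cluster, so [a] is inserted between them. /novbudkebxaokax/ → novbudakebxaokax.
Rule 2 (regressive voicing assimilation): /b/ precedes the voiceless obstruent /x/, so it devoices to [p] by assimilation. /novbudakebxaokax/ → novbudakepxaokax.
Rule 3 (final e-epenthesis): the form ends in the consonant /x/, so [e] is inserted word-finally. /novbudakepxaokax/ → novbudakepxaokaxe.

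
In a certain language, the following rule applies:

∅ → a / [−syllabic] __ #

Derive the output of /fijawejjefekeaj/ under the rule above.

fijawejjefekeaja

the form ends in the consonant /j/, so [a] is inserted word-finally.
Surface form: [fijawejjefekeaja].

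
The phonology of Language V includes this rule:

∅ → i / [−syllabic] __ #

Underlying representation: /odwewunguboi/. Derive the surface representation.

odwewunguboi

No segment of /odwewunguboi/ meets the structural description of the rule, so the form surfaces unchanged.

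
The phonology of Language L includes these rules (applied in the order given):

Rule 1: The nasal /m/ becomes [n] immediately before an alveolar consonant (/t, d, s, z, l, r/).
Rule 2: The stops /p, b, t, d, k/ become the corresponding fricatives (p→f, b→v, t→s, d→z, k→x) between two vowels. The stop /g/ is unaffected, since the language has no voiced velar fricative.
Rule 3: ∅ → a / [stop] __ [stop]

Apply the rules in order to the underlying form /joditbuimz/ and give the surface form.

jozitabuinz

Rule 1 (nasal place assimilation): /m/ precedes the alveolar consonant /z/, so it assimilates in place to [n]. /joditbuimz/ → joditbuinz.
Rule 2 (intervocalic spirantization): /d/ is a stop between vowels /o/ and /i/, so it spirantizes to the fricative [z]. /joditbuinz/ → jozitbuinz.
Rule 3 (stop-cluster a-epenthesis): /t/ and /b/ form a stop–stop cluster, so [a] is inserted between them. /jozitbuinz/ → jozitabuinz.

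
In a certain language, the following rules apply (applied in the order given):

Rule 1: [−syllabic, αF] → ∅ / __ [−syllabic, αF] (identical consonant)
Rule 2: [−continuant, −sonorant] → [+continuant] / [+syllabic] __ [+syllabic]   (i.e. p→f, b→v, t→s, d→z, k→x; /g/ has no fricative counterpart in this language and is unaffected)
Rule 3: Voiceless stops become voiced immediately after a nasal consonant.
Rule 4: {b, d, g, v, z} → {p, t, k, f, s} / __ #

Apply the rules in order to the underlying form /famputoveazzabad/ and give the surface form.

fambusoveazavat

Rule 1 (degemination): /zz/ is a geminate; the first /z/ deletes. /famputoveazzabad/ → famputoveazabad.
Rule 2 (intervocalic spirantization): /t/ is a stop between vowels /u/ and /o/, so it spirantizes to the fricative [s]. /b/ is a stop between vowels /a/ and /a/, so it spirantizes to the fricative [v]. /famputoveazabad/ → fampusoveazavad.
Rule 3 (post-nasal voicing): /p/ is a voiceless stop immediately after the nasal /m/, so it voices to [b]. /fampusoveazavad/ → fambusoveazavad.
Rule 4 (final devoicing): /d/ is a voiced obstruent in word-final position, so it devoices to [t]. /fambusoveazavad/ → fambusoveazavat.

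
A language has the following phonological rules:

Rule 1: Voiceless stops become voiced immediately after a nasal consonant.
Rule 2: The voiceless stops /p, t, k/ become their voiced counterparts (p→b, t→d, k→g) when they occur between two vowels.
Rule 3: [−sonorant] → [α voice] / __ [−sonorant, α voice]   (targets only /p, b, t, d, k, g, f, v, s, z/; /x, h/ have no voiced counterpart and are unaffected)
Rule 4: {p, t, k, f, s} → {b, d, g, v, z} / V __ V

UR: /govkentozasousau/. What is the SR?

Rule 1 (post-nasal voicing): /t/ is a voiceless stop immediately after the nasal /n/, so it voices to [d]. /govkentozasousau/ → govkendozasousau.
Rule 2 (intervocalic voicing): no segment meets the environment; /govkendozasousau/ is unchanged.
Rule 3 (regressive voicing assimilation): /v/ precedes the voiceless obstruent /k/, so it devoices to [f] by assimilation. /govkendozasousau/ → gofkendozasousau.
Rule 4 (intervocalic voicing): /s/ is a voiceless obstruent between vowels /a/ and /o/, so it voices to [z]. /s/ is a voiceless obstruent between vowels /u/ and /a/, so it voices to [z]. /gofkendozasousau/ → gofkendozazouzau.

gofkendozazouzau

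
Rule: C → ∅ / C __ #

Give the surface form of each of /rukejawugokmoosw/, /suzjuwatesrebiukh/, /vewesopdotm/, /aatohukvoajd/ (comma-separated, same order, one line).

/rukejawugokmoosw/: /w/ is the second consonant of a word-final cluster /sw/, so it deletes. → [rukejawugokmoos].
/suzjuwatesrebiukh/: /h/ is the second consonant of a word-final cluster /kh/, so it deletes. → [suzjuwatesrebiuk].
/vewesopdotm/: /m/ is the second consonant of a word-final cluster /tm/, so it deletes. → [vewesopdot].
/aatohukvoajd/: /d/ is the second consonant of a word-final cluster /jd/, so it deletes. → [aatohukvoaj].

rukejawugokmoos, suzjuwatesrebiuk, vewesopdot, aatohukvoaj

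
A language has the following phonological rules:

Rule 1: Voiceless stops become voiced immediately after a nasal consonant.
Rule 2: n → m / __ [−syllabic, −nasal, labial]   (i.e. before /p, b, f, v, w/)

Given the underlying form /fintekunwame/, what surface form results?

Rule 1 (post-nasal voicing): /t/ is a voiceless stop immediately after the nasal /n/, so it voices to [d]. /fintekunwame/ → findekunwame.
Rule 2 (nasal place assimilation): /n/ precedes the labial consonant /w/, so it assimilates in place to [m]. /findekunwame/ → findekumwame.

findekumwame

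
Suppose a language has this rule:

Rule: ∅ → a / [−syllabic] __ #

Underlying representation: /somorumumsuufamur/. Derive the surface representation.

somorumumsuufamura

the form ends in the consonant /r/, so [a] is inserted word-finally.
Surface form: [somorumumsuufamura].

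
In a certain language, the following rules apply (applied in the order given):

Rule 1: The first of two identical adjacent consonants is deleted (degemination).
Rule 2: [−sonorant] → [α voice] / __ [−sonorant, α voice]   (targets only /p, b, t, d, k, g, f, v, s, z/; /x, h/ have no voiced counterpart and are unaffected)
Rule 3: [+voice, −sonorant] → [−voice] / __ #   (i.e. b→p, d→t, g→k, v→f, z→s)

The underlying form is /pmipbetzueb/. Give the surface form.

Rule 1 (degemination): no segment meets the environment; /pmipbetzueb/ is unchanged.
Rule 2 (regressive voicing assimilation): /p/ precedes the voiced obstruent /b/, so it voices to [b] by assimilation. /t/ precedes the voiced obstruent /z/, so it voices to [d] by assimilation. /pmipbetzueb/ → pmibbedzueb.
Rule 3 (final devoicing): /b/ is a voiced obstruent in word-final position, so it devoices to [p]. /pmibbedzueb/ → pmibbedzuep.

pmibbedzuep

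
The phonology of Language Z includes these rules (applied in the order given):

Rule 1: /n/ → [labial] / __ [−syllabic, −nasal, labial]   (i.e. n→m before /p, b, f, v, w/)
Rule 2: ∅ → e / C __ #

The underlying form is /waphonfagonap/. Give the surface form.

waphomfagonape

Rule 1 (nasal place assimilation): /n/ precedes the labial consonant /f/, so it assimilates in place to [m]. /waphonfagonap/ → waphomfagonap.
Rule 2 (final e-epenthesis): the form ends in the consonant /p/, so [e] is inserted word-finally. /waphomfagonap/ → waphomfagonape.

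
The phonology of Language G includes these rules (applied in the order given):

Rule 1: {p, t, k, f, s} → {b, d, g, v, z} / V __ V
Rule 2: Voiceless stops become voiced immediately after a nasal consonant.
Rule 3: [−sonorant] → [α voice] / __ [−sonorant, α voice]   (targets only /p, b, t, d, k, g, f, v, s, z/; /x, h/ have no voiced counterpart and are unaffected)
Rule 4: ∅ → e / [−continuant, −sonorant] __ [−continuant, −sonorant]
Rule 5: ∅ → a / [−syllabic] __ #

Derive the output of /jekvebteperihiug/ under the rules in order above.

Rule 1 (intervocalic voicing): /p/ is a voiceless obstruent between vowels /e/ and /e/, so it voices to [b]. /jekvebteperihiug/ → jekvebteberihiug.
Rule 2 (post-nasal voicing): no segment meets the environment; /jekvebteberihiug/ is unchanged.
Rule 3 (regressive voicing assimilation): /k/ precedes the voiced obstruent /v/, so it voices to [g] by assimilation. /b/ precedes the voiceless obstruent /t/, so it devoices to [p] by assimilation. /jekvebteberihiug/ → jegvepteberihiug.
Rule 4 (stop-cluster e-epenthesis): /p/ and /t/ form a stop–stop cluster, so [e] is inserted between them. /jegvepteberihiug/ → jegvepeteberihiug.
Rule 5 (final a-epenthesis): the form ends in the consonant /g/, so [a] is inserted word-finally. /jegvepeteberihiug/ → jegvepeteberihiuga.

jegvepeteberihiuga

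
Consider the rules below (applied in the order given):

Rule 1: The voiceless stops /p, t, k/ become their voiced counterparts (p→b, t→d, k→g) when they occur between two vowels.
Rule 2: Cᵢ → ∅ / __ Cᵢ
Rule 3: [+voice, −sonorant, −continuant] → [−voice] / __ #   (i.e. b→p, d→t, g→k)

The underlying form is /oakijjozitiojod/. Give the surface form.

oagijozidiojot

Rule 1 (intervocalic voicing): /k/ is a voiceless stop between vowels /a/ and /i/, so it voices to [g]. /t/ is a voiceless stop between vowels /i/ and /i/, so it voices to [d]. /oakijjozitiojod/ → oagijjozidiojod.
Rule 2 (degemination): /jj/ is a geminate; the first /j/ deletes. /oagijjozidiojod/ → oagijozidiojod.
Rule 3 (final devoicing): /d/ is a voiced stop in word-final position, so it devoices to [t]. /oagijozidiojod/ → oagijozidiojot.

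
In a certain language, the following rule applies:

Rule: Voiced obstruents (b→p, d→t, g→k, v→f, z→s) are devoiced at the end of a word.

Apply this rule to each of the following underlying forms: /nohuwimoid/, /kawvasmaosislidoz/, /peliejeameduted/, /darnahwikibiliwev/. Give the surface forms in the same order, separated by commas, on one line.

nohuwimoit, kawvasmaosislidos, peliejeamedutet, darnahwikibiliwef

/nohuwimoid/: /d/ is a voiced obstruent in word-final position, so it devoices to [t]. → [nohuwimoit].
/kawvasmaosislidoz/: /z/ is a voiced obstruent in word-final position, so it devoices to [s]. → [kawvasmaosislidos].
/peliejeameduted/: /d/ is a voiced obstruent in word-final position, so it devoices to [t]. → [peliejeamedutet].
/darnahwikibiliwev/: /v/ is a voiced obstruent in word-final position, so it devoices to [f]. → [darnahwikibiliwef].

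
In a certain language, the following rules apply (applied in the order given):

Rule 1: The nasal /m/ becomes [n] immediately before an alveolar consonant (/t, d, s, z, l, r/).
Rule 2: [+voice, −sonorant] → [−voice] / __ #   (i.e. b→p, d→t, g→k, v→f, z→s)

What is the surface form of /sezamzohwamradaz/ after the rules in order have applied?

sezanzohwanradas

Rule 1 (nasal place assimilation): /m/ precedes the alveolar consonant /z/, so it assimilates in place to [n]. /m/ precedes the alveolar consonant /r/, so it assimilates in place to [n]. /sezamzohwamradaz/ → sezanzohwanradaz.
Rule 2 (final devoicing): /z/ is a voiced obstruent in word-final position, so it devoices to [s]. /sezanzohwanradaz/ → sezanzohwanradas.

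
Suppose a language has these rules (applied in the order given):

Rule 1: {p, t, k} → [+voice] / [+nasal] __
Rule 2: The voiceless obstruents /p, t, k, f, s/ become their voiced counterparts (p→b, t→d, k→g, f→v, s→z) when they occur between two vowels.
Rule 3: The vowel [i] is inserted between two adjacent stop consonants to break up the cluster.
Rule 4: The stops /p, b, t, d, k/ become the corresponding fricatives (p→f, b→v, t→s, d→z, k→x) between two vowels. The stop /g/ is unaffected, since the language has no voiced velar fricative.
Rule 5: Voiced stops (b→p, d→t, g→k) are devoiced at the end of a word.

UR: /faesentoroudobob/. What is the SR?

Rule 1 (post-nasal voicing): /t/ is a voiceless stop immediately after the nasal /n/, so it voices to [d]. /faesentoroudobob/ → faesendoroudobob.
Rule 2 (intervocalic voicing): /s/ is a voiceless obstruent between vowels /e/ and /e/, so it voices to [z]. /faesendoroudobob/ → faezendoroudobob.
Rule 3 (stop-cluster i-epenthesis): no segment meets the environment; /faezendoroudobob/ is unchanged.
Rule 4 (intervocalic spirantization): /d/ is a stop between vowels /u/ and /o/, so it spirantizes to the fricative [z]. /b/ is a stop between vowels /o/ and /o/, so it spirantizes to the fricative [v]. /faezendoroudobob/ → faezendorouzovob.
Rule 5 (final devoicing): /b/ is a voiced stop in word-final position, so it devoices to [p]. /faezendorouzovob/ → faezendorouzovop.

faezendorouzovop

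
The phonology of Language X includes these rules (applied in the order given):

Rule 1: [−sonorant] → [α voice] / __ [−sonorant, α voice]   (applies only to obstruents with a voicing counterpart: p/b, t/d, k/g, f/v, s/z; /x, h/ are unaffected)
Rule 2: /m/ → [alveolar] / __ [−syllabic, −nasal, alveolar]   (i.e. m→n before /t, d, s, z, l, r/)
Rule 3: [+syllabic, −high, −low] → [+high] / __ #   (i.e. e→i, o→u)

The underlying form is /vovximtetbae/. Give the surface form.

Rule 1 (regressive voicing assimilation): /v/ precedes the voiceless obstruent /x/, so it devoices to [f] by assimilation. /t/ precedes the voiced obstruent /b/, so it voices to [d] by assimilation. /vovximtetbae/ → vofximtedbae.
Rule 2 (nasal place assimilation): /m/ precedes the alveolar consonant /t/, so it assimilates in place to [n]. /vofximtedbae/ → vofxintedbae.
Rule 3 (final vowel raising): /e/ is a mid vowel in word-final position, so it raises to [i]. /vofxintedbae/ → vofxintedbai.

vofxintedbai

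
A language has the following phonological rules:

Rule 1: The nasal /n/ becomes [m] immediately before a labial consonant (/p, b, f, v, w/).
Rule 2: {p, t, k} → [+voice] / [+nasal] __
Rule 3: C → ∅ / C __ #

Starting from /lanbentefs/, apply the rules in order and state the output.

Rule 1 (nasal place assimilation): /n/ precedes the labial consonant /b/, so it assimilates in place to [m]. /lanbentefs/ → lambentefs.
Rule 2 (post-nasal voicing): /t/ is a voiceless stop immediately after the nasal /n/, so it voices to [d]. /lambentefs/ → lambendefs.
Rule 3 (final cluster simplification): /s/ is the second consonant of a word-final cluster /fs/, so it deletes. /lambendefs/ → lambendef.

lambendef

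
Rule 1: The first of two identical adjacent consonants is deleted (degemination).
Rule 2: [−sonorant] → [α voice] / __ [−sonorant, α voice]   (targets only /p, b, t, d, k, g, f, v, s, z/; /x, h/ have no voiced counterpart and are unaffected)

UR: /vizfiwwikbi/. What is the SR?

Rule 1 (degemination): /ww/ is a geminate; the first /w/ deletes. /vizfiwwikbi/ → vizfiwikbi.
Rule 2 (regressive voicing assimilation): /z/ precedes the voiceless obstruent /f/, so it devoices to [s] by assimilation. /k/ precedes the voiced obstruent /b/, so it voices to [g] by assimilation. /vizfiwikbi/ → visfiwigbi.

visfiwigbi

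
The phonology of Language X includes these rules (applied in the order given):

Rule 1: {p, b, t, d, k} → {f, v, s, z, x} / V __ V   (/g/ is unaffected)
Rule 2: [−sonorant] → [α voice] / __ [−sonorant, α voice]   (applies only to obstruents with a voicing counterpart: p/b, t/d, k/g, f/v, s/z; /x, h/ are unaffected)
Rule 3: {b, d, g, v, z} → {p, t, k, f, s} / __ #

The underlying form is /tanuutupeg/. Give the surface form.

Rule 1 (intervocalic spirantization): /t/ is a stop between vowels /u/ and /u/, so it spirantizes to the fricative [s]. /p/ is a stop between vowels /u/ and /e/, so it spirantizes to the fricative [f]. /tanuutupeg/ → tanuusufeg.
Rule 2 (regressive voicing assimilation): no segment meets the environment; /tanuusufeg/ is unchanged.
Rule 3 (final devoicing): /g/ is a voiced obstruent in word-final position, so it devoices to [k]. /tanuusufeg/ → tanuusufek.

tanuusufek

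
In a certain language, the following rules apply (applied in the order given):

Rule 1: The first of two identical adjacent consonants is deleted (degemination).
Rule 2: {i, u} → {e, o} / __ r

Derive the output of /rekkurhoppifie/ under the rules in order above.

rekorhopifie

Rule 1 (degemination): /kk/ is a geminate; the first /k/ deletes. /pp/ is a geminate; the first /p/ deletes. /rekkurhoppifie/ → rekurhopifie.
Rule 2 (pre-rhotic lowering): /u/ is a high vowel immediately before /r/, so it lowers to [o]. /rekurhopifie/ → rekorhopifie.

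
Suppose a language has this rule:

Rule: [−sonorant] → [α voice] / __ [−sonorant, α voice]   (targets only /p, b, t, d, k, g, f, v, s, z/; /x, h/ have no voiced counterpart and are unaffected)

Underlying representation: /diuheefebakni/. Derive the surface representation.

diuheefebakni

No segment of /diuheefebakni/ meets the structural description of the rule, so the form surfaces unchanged.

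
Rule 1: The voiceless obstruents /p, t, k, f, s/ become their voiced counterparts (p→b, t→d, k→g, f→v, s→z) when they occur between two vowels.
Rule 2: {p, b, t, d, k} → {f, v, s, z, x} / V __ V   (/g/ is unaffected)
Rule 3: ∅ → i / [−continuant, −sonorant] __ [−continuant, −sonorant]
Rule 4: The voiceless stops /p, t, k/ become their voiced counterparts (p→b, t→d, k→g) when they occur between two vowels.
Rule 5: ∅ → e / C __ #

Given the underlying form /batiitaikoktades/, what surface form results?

Rule 1 (intervocalic voicing): /t/ is a voiceless obstruent between vowels /a/ and /i/, so it voices to [d]. /t/ is a voiceless obstruent between vowels /i/ and /a/, so it voices to [d]. /k/ is a voiceless obstruent between vowels /i/ and /o/, so it voices to [g]. /batiitaikoktades/ → badiidaigoktades.
Rule 2 (intervocalic spirantization): /d/ is a stop between vowels /a/ and /i/, so it spirantizes to the fricative [z]. /d/ is a stop between vowels /i/ and /a/, so it spirantizes to the fricative [z]. /d/ is a stop between vowels /a/ and /e/, so it spirantizes to the fricative [z]. /badiidaigoktades/ → baziizaigoktazes.
Rule 3 (stop-cluster i-epenthesis): /k/ and /t/ form a stop–stop cluster, so [i] is inserted between them. /baziizaigoktazes/ → baziizaigokitazes.
Rule 4 (intervocalic voicing): /k/ is a voiceless stop between vowels /o/ and /i/, so it voices to [g]. /t/ is a voiceless stop between vowels /i/ and /a/, so it voices to [d]. /baziizaigokitazes/ → baziizaigogidazes.
Rule 5 (final e-epenthesis): the form ends in the consonant /s/, so [e] is inserted word-finally. /baziizaigogidazes/ → baziizaigogidazese.

baziizaigogidazese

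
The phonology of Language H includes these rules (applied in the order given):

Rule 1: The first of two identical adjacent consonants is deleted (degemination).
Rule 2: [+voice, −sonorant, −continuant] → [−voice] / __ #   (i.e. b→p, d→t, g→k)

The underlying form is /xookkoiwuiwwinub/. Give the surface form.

xookoiwuiwinup

Rule 1 (degemination): /kk/ is a geminate; the first /k/ deletes. /ww/ is a geminate; the first /w/ deletes. /xookkoiwuiwwinub/ → xookoiwuiwinub.
Rule 2 (final devoicing): /b/ is a voiced stop in word-final position, so it devoices to [p]. /xookoiwuiwinub/ → xookoiwuiwinup.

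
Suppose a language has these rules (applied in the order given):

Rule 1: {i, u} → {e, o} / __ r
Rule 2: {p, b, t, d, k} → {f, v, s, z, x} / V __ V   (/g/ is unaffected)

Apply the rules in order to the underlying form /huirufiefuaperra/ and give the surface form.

huerufiefuaferra

Rule 1 (pre-rhotic lowering): /i/ is a high vowel immediately before /r/, so it lowers to [e]. /huirufiefuaperra/ → huerufiefuaperra.
Rule 2 (intervocalic spirantization): /p/ is a stop between vowels /a/ and /e/, so it spirantizes to the fricative [f]. /huerufiefuaperra/ → huerufiefuaferra.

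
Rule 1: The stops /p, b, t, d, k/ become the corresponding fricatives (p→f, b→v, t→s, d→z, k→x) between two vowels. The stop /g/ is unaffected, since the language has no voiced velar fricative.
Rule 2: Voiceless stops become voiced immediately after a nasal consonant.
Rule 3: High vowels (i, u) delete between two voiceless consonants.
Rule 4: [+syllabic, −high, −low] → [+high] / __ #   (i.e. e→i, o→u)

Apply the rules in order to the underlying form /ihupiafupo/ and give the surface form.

Rule 1 (intervocalic spirantization): /p/ is a stop between vowels /u/ and /i/, so it spirantizes to the fricative [f]. /p/ is a stop between vowels /u/ and /o/, so it spirantizes to the fricative [f]. /ihupiafupo/ → ihufiafufo.
Rule 2 (post-nasal voicing): no segment meets the environment; /ihufiafufo/ is unchanged.
Rule 3 (high vowel syncope): /u/ is a high vowel flanked by voiceless consonants /h/ and /f/, so it deletes. /u/ is a high vowel flanked by voiceless consonants /f/ and /f/, so it deletes. /ihufiafufo/ → ihfiaffo.
Rule 4 (final vowel raising): /o/ is a mid vowel in word-final position, so it raises to [u]. /ihfiaffo/ → ihfiaffu.

ihfiaffu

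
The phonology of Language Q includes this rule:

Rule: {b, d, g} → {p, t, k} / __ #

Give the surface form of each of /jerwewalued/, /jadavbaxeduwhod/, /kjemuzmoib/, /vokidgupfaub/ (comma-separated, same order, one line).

/jerwewalued/: /d/ is a voiced stop in word-final position, so it devoices to [t]. → [jerwewaluet].
/jadavbaxeduwhod/: /d/ is a voiced stop in word-final position, so it devoices to [t]. → [jadavbaxeduwhot].
/kjemuzmoib/: /b/ is a voiced stop in word-final position, so it devoices to [p]. → [kjemuzmoip].
/vokidgupfaub/: /b/ is a voiced stop in word-final position, so it devoices to [p]. → [vokidgupfaup].

jerwewaluet, jadavbaxeduwhot, kjemuzmoip, vokidgupfaup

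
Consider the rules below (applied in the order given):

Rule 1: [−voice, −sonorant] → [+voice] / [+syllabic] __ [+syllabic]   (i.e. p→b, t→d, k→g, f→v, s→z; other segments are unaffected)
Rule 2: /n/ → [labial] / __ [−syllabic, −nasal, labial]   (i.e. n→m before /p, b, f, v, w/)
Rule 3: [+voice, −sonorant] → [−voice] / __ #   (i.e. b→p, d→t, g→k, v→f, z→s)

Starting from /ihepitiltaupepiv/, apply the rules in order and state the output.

Rule 1 (intervocalic voicing): /p/ is a voiceless obstruent between vowels /e/ and /i/, so it voices to [b]. /t/ is a voiceless obstruent between vowels /i/ and /i/, so it voices to [d]. /p/ is a voiceless obstruent between vowels /u/ and /e/, so it voices to [b]. /p/ is a voiceless obstruent between vowels /e/ and /i/, so it voices to [b]. /ihepitiltaupepiv/ → ihebidiltaubebiv.
Rule 2 (nasal place assimilation): no segment meets the environment; /ihebidiltaubebiv/ is unchanged.
Rule 3 (final devoicing): /v/ is a voiced obstruent in word-final position, so it devoices to [f]. /ihebidiltaubebiv/ → ihebidiltaubebif.

ihebidiltaubebif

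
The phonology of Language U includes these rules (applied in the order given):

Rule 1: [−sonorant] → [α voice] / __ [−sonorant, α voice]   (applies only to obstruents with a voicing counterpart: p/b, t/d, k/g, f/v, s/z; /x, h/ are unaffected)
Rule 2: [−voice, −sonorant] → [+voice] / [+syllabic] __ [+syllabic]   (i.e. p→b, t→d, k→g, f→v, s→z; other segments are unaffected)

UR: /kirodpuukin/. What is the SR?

kirotpuugin

Rule 1 (regressive voicing assimilation): /d/ precedes the voiceless obstruent /p/, so it devoices to [t] by assimilation. /kirodpuukin/ → kirotpuukin.
Rule 2 (intervocalic voicing): /k/ is a voiceless obstruent between vowels /u/ and /i/, so it voices to [g]. /kirotpuukin/ → kirotpuugin.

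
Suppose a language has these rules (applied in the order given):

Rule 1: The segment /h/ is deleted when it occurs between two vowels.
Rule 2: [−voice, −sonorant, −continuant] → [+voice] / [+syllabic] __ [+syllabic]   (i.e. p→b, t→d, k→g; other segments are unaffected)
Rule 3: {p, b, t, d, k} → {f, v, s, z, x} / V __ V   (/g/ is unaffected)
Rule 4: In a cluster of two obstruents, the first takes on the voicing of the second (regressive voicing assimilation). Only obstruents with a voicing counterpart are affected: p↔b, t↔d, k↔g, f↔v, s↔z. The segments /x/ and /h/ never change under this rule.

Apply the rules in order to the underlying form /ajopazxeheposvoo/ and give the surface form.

Rule 1 (intervocalic h-deletion): /h/ occurs between vowels /e/ and /e/, so it deletes. /ajopazxeheposvoo/ → ajopazxeeposvoo.
Rule 2 (intervocalic voicing): /p/ is a voiceless stop between vowels /o/ and /a/, so it voices to [b]. /p/ is a voiceless stop between vowels /e/ and /o/, so it voices to [b]. /ajopazxeeposvoo/ → ajobazxeebosvoo.
Rule 3 (intervocalic spirantization): /b/ is a stop between vowels /o/ and /a/, so it spirantizes to the fricative [v]. /b/ is a stop between vowels /e/ and /o/, so it spirantizes to the fricative [v]. /ajobazxeebosvoo/ → ajovazxeevosvoo.
Rule 4 (regressive voicing assimilation): /z/ precedes the voiceless obstruent /x/, so it devoices to [s] by assimilation. /s/ precedes the voiced obstruent /v/, so it voices to [z] by assimilation. /ajovazxeevosvoo/ → ajovasxeevozvoo.

ajovasxeevozvoo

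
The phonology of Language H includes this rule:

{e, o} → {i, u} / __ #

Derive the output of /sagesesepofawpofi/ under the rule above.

No segment of /sagesesepofawpofi/ meets the structural description of the rule, so the form surfaces unchanged.

sagesesepofawpofi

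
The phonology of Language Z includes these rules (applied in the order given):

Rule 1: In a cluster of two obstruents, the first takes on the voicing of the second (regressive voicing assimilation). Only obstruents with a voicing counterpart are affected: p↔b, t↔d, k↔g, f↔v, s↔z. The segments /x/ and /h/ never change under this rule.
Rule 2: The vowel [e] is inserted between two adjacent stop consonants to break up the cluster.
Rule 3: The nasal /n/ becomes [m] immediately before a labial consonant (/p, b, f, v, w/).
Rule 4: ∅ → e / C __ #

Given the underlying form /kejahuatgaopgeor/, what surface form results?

Rule 1 (regressive voicing assimilation): /t/ precedes the voiced obstruent /g/, so it voices to [d] by assimilation. /p/ precedes the voiced obstruent /g/, so it voices to [b] by assimilation. /kejahuatgaopgeor/ → kejahuadgaobgeor.
Rule 2 (stop-cluster e-epenthesis): /d/ and /g/ form a stop–stop cluster, so [e] is inserted between them. /b/ and /g/ form a stop–stop cluster, so [e] is inserted between them. /kejahuadgaobgeor/ → kejahuadegaobegeor.
Rule 3 (nasal place assimilation): no segment meets the environment; /kejahuadegaobegeor/ is unchanged.
Rule 4 (final e-epenthesis): the form ends in the consonant /r/, so [e] is inserted word-finally. /kejahuadegaobegeor/ → kejahuadegaobegeore.

kejahuadegaobegeore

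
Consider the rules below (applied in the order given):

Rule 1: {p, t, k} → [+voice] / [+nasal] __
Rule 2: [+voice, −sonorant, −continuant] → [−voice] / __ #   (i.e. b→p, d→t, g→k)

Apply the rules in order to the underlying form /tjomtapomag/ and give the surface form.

Rule 1 (post-nasal voicing): /t/ is a voiceless stop immediately after the nasal /m/, so it voices to [d]. /tjomtapomag/ → tjomdapomag.
Rule 2 (final devoicing): /g/ is a voiced stop in word-final position, so it devoices to [k]. /tjomdapomag/ → tjomdapomak.

tjomdapomak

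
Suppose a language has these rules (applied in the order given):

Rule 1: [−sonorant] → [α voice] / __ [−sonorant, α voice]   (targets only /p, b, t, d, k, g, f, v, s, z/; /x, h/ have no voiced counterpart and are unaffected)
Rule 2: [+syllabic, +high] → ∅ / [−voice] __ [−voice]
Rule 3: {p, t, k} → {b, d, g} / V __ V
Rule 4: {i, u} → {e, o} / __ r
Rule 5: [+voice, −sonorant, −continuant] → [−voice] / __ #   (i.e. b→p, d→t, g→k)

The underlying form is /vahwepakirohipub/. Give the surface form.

vahwebagerohpup

Rule 1 (regressive voicing assimilation): no segment meets the environment; /vahwepakirohipub/ is unchanged.
Rule 2 (high vowel syncope): /i/ is a high vowel flanked by voiceless consonants /h/ and /p/, so it deletes. /vahwepakirohipub/ → vahwepakirohpub.
Rule 3 (intervocalic voicing): /p/ is a voiceless stop between vowels /e/ and /a/, so it voices to [b]. /k/ is a voiceless stop between vowels /a/ and /i/, so it voices to [g]. /vahwepakirohpub/ → vahwebagirohpub.
Rule 4 (pre-rhotic lowering): /i/ is a high vowel immediately before /r/, so it lowers to [e]. /vahwebagirohpub/ → vahwebagerohpub.
Rule 5 (final devoicing): /b/ is a voiced stop in word-final position, so it devoices to [p]. /vahwebagerohpub/ → vahwebagerohpup.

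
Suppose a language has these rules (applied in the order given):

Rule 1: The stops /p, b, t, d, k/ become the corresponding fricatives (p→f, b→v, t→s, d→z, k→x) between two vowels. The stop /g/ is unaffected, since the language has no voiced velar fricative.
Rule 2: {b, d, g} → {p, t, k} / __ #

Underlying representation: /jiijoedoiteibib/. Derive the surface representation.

jiijoezoiseivip

Rule 1 (intervocalic spirantization): /d/ is a stop between vowels /e/ and /o/, so it spirantizes to the fricative [z]. /t/ is a stop between vowels /i/ and /e/, so it spirantizes to the fricative [s]. /b/ is a stop between vowels /i/ and /i/, so it spirantizes to the fricative [v]. /jiijoedoiteibib/ → jiijoezoiseivib.
Rule 2 (final devoicing): /b/ is a voiced stop in word-final position, so it devoices to [p]. /jiijoezoiseivib/ → jiijoezoiseivip.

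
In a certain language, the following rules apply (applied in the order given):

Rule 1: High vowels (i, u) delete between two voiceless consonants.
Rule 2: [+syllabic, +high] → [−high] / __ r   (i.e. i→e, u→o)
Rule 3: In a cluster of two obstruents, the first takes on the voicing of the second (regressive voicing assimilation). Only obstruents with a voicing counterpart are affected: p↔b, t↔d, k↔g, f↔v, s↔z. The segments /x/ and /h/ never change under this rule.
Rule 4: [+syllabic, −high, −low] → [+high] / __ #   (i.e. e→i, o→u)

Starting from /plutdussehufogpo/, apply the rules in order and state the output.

Rule 1 (high vowel syncope): /u/ is a high vowel flanked by voiceless consonants /h/ and /f/, so it deletes. /plutdussehufogpo/ → plutdussehfogpo.
Rule 2 (pre-rhotic lowering): no segment meets the environment; /plutdussehfogpo/ is unchanged.
Rule 3 (regressive voicing assimilation): /t/ precedes the voiced obstruent /d/, so it voices to [d] by assimilation. /g/ precedes the voiceless obstruent /p/, so it devoices to [k] by assimilation. /plutdussehfogpo/ → pluddussehfokpo.
Rule 4 (final vowel raising): /o/ is a mid vowel in word-final position, so it raises to [u]. /pluddussehfokpo/ → pluddussehfokpu.

pluddussehfokpu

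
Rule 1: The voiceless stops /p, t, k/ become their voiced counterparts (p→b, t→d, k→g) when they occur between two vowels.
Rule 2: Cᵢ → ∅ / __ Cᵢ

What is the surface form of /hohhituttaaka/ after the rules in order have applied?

hohidutaaga

Rule 1 (intervocalic voicing): /t/ is a voiceless stop between vowels /i/ and /u/, so it voices to [d]. /k/ is a voiceless stop between vowels /a/ and /a/, so it voices to [g]. /hohhituttaaka/ → hohhiduttaaga.
Rule 2 (degemination): /hh/ is a geminate; the first /h/ deletes. /tt/ is a geminate; the first /t/ deletes. /hohhiduttaaga/ → hohidutaaga.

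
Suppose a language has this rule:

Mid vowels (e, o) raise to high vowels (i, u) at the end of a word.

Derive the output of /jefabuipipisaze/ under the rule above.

/e/ is a mid vowel in word-final position, so it raises to [i].
The other instance of /e/ does not occur in the required environment and remains unchanged.
Surface form: [jefabuipipisazi].

jefabuipipisazi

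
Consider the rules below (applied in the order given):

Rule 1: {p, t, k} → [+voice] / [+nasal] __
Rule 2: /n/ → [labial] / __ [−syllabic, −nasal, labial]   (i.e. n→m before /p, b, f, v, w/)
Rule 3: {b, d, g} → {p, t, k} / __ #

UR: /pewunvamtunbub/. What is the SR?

Rule 1 (post-nasal voicing): /t/ is a voiceless stop immediately after the nasal /m/, so it voices to [d]. /pewunvamtunbub/ → pewunvamdunbub.
Rule 2 (nasal place assimilation): /n/ precedes the labial consonant /v/, so it assimilates in place to [m]. /n/ precedes the labial consonant /b/, so it assimilates in place to [m]. /pewunvamdunbub/ → pewumvamdumbub.
Rule 3 (final devoicing): /b/ is a voiced stop in word-final position, so it devoices to [p]. /pewumvamdumbub/ → pewumvamdumbup.

pewumvamdumbup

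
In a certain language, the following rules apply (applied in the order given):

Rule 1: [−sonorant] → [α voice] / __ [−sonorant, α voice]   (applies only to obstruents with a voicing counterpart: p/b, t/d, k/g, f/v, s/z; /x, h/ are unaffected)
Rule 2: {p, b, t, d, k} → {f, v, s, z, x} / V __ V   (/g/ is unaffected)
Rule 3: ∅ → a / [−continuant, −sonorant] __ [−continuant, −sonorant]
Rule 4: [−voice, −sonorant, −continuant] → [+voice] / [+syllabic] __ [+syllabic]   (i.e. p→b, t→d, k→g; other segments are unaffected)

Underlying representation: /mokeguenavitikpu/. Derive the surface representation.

Rule 1 (regressive voicing assimilation): no segment meets the environment; /mokeguenavitikpu/ is unchanged.
Rule 2 (intervocalic spirantization): /k/ is a stop between vowels /o/ and /e/, so it spirantizes to the fricative [x]. /t/ is a stop between vowels /i/ and /i/, so it spirantizes to the fricative [s]. /mokeguenavitikpu/ → moxeguenavisikpu.
Rule 3 (stop-cluster a-epenthesis): /k/ and /p/ form a stop–stop cluster, so [a] is inserted between them. /moxeguenavisikpu/ → moxeguenavisikapu.
Rule 4 (intervocalic voicing): /k/ is a voiceless stop between vowels /i/ and /a/, so it voices to [g]. /p/ is a voiceless stop between vowels /a/ and /u/, so it voices to [b]. /moxeguenavisikapu/ → moxeguenavisigabu.

moxeguenavisigabu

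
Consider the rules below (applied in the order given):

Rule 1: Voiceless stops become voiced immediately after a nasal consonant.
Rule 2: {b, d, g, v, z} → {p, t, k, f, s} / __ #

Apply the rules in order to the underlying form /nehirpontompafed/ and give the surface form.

nehirpondombafet

Rule 1 (post-nasal voicing): /t/ is a voiceless stop immediately after the nasal /n/, so it voices to [d]. /p/ is a voiceless stop immediately after the nasal /m/, so it voices to [b]. /nehirpontompafed/ → nehirpondombafed.
Rule 2 (final devoicing): /d/ is a voiced obstruent in word-final position, so it devoices to [t]. /nehirpondombafed/ → nehirpondombafet.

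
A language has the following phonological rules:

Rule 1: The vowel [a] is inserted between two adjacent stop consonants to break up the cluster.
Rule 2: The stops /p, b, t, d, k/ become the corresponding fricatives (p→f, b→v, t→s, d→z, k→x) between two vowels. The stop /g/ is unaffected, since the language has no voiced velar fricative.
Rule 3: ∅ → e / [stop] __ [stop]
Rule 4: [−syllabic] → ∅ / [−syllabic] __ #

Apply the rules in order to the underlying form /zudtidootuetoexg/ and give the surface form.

Rule 1 (stop-cluster a-epenthesis): /d/ and /t/ form a stop–stop cluster, so [a] is inserted between them. /zudtidootuetoexg/ → zudatidootuetoexg.
Rule 2 (intervocalic spirantization): /d/ is a stop between vowels /u/ and /a/, so it spirantizes to the fricative [z]. /t/ is a stop between vowels /a/ and /i/, so it spirantizes to the fricative [s]. /d/ is a stop between vowels /i/ and /o/, so it spirantizes to the fricative [z]. /t/ is a stop between vowels /o/ and /u/, so it spirantizes to the fricative [s]. /t/ is a stop between vowels /e/ and /o/, so it spirantizes to the fricative [s]. /zudatidootuetoexg/ → zuzasizoosuesoexg.
Rule 3 (stop-cluster e-epenthesis): no segment meets the environment; /zuzasizoosuesoexg/ is unchanged.
Rule 4 (final cluster simplification): /g/ is the second consonant of a word-final cluster /xg/, so it deletes. /zuzasizoosuesoexg/ → zuzasizoosuesoex.

zuzasizoosuesoex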